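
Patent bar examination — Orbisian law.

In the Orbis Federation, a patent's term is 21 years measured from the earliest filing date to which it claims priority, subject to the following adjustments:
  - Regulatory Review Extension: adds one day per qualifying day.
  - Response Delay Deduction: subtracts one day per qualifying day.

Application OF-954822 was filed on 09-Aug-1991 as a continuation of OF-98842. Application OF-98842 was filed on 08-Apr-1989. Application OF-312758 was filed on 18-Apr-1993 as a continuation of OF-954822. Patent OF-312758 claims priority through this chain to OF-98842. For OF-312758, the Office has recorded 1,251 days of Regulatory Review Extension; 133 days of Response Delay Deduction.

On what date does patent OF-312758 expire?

Earliest priority filing: 8 April 1989.
Base term: 8 April 1989 + 21 years → 8 April 2010.
Regulatory Review Extension: +1251 days → 10 September 2013.
Response Delay Deduction: −133 days → 30 April 2013.

2013-04-30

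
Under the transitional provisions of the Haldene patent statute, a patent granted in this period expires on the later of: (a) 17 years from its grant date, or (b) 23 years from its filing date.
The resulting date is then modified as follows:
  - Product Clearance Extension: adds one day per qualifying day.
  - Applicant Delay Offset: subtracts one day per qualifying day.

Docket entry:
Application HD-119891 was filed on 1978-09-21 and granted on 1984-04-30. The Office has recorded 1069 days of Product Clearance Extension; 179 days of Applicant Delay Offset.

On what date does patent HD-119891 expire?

February 28, 2004

(a) grant + 17 years → 30 April 2001.
(b) filing + 23 years → 21 September 2001.
Later of the two: 21 September 2001.
Product Clearance Extension: +1069 days → 25 August 2004.
Applicant Delay Offset: −179 days → 28 February 2004.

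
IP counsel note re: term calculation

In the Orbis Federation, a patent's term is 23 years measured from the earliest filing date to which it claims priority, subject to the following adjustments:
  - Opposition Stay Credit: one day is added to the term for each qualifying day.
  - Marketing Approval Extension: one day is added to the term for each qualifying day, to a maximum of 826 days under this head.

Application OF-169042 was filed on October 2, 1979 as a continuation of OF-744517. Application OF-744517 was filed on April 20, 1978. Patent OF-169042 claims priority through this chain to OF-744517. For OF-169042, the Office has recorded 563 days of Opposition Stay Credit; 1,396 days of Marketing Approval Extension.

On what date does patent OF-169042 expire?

Earliest priority filing: 20 April 1978.
Base term: 20 April 1978 + 23 years → 20 April 2001.
Opposition Stay Credit: +563 days → 4 November 2002.
Marketing Approval Extension: 1396 days claimed exceeds the 826-day cap, so +826 days → 7 February 2005.

February 7, 2005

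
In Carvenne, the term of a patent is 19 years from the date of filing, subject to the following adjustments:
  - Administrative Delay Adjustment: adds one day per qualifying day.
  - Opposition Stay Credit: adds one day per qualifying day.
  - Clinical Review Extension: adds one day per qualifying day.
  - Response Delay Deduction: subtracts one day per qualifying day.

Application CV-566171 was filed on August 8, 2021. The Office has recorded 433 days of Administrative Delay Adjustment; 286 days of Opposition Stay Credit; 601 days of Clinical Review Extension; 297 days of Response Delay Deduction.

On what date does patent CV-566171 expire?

May 28, 2043

Base term: filing date + 19 years → 8 August 2040.
Administrative Delay Adjustment: +433 days → 15 October 2041.
Opposition Stay Credit: +286 days → 28 July 2042.
Clinical Review Extension: +601 days → 20 March 2044.
Response Delay Deduction: −297 days → 28 May 2043.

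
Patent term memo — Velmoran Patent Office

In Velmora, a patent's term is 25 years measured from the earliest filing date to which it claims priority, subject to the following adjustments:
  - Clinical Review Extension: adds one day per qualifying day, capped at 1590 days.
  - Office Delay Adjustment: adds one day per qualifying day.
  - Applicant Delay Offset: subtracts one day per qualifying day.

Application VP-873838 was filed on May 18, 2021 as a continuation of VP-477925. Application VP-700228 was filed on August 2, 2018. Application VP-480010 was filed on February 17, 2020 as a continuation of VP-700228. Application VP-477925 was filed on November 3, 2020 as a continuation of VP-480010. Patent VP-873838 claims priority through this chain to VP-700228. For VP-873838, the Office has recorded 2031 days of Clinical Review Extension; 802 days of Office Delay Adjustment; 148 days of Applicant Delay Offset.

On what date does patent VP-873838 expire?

Earliest priority filing: 2 August 2018.
Base term: 2 August 2018 + 25 years → 2 August 2043.
Clinical Review Extension: 2031 days claimed exceeds the 1590-day cap, so +1590 days → 9 December 2047.
Office Delay Adjustment: +802 days → 18 February 2050.
Applicant Delay Offset: −148 days → 23 September 2049.

September 23, 2049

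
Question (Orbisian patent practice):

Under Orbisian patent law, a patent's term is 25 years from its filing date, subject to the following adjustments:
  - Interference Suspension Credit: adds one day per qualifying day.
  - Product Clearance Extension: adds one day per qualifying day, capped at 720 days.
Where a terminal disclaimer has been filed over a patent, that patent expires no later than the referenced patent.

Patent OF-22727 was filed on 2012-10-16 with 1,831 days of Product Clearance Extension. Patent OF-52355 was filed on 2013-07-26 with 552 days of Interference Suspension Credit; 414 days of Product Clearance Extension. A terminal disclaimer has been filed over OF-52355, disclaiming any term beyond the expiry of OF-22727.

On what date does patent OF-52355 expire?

2039-10-06

Natural term of OF-52355:
  Base: filing + 25 years → 26 July 2038.
  Interference Suspension Credit: +552 days → 29 January 2040.
  Product Clearance Extension: 414 days (within the 720-day cap) → +414 days → 18 March 2041.
Expiry of referenced patent OF-22727:
  Base: filing + 25 years → 16 October 2037.
  Product Clearance Extension: 1831 days claimed exceeds the 720-day cap, so +720 days → 6 October 2039.
Terminal disclaimer: OF-52355 expires on the earlier of 18 March 2041 and 6 October 2039.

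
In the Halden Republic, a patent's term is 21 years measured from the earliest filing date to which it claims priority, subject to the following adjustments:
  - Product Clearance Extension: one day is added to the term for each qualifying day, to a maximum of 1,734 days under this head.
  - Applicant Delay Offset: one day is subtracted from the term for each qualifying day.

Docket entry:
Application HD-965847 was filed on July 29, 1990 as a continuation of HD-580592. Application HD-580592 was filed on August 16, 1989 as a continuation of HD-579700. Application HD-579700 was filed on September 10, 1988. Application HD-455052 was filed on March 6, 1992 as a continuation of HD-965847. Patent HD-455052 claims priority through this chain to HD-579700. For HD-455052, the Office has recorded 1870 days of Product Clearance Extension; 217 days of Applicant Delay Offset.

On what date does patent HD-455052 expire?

Earliest priority filing: 10 September 1988.
Base term: 10 September 1988 + 21 years → 10 September 2009.
Product Clearance Extension: 1870 days claimed exceeds the 1734-day cap, so +1734 days → 10 June 2014.
Applicant Delay Offset: −217 days → 5 November 2013.

November 5, 2013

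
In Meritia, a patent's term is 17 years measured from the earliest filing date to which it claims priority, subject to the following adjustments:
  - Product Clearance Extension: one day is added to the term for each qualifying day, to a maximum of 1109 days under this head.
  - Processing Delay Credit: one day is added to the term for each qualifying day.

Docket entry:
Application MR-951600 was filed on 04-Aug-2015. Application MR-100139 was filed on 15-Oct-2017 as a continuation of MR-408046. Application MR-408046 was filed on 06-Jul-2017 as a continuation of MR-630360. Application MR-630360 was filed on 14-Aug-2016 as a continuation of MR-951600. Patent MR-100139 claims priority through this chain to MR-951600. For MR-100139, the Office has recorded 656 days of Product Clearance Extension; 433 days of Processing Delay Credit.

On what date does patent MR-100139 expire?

Earliest priority filing: 4 August 2015.
Base term: 4 August 2015 + 17 years → 4 August 2032.
Product Clearance Extension: 656 days (within the 1109-day cap) → +656 days → 22 May 2034.
Processing Delay Credit: +433 days → 29 July 2035.

July 29, 2035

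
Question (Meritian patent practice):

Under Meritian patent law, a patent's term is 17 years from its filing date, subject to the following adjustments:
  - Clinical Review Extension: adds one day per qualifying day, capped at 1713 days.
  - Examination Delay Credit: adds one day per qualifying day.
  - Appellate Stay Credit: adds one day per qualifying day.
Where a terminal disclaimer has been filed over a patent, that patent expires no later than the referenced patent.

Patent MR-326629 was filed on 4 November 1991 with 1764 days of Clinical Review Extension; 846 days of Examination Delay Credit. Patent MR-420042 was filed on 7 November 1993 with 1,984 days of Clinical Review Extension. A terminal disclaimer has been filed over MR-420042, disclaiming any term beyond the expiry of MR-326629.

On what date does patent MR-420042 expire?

Natural term of MR-420042:
  Base: filing + 17 years → 7 November 2010.
  Clinical Review Extension: 1984 days claimed exceeds the 1713-day cap, so +1713 days → 17 July 2015.
Expiry of referenced patent MR-326629:
  Base: filing + 17 years → 4 November 2008.
  Clinical Review Extension: 1764 days claimed exceeds the 1713-day cap, so +1713 days → 14 July 2013.
  Examination Delay Credit: +846 days → 7 November 2015.
Terminal disclaimer: MR-420042 expires on the earlier of 17 July 2015 and 7 November 2015.

July 17, 2015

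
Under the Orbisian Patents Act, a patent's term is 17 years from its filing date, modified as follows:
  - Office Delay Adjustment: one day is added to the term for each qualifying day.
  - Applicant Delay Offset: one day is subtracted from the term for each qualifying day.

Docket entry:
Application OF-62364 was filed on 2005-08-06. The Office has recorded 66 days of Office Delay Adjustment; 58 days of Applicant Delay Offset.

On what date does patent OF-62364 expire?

Base term: filing date + 17 years → 6 August 2022.
Office Delay Adjustment: +66 days → 11 October 2022.
Applicant Delay Offset: −58 days → 14 August 2022.

2022-08-14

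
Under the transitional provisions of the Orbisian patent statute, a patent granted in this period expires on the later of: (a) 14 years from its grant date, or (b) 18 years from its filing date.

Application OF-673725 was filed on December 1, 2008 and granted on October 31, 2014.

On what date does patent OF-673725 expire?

(a) grant + 14 years → 31 October 2028.
(b) filing + 18 years → 1 December 2026.
Later of the two: 31 October 2028.

2028-10-31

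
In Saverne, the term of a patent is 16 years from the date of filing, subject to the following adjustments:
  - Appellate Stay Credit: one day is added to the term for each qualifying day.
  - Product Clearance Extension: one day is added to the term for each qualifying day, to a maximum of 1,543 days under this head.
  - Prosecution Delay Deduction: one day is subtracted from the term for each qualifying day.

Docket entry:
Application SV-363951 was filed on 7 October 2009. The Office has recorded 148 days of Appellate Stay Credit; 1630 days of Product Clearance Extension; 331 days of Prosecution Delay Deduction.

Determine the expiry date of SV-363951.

Base term: filing date + 16 years → 7 October 2025.
Appellate Stay Credit: +148 days → 4 March 2026.
Product Clearance Extension: 1630 days claimed exceeds the 1543-day cap, so +1543 days → 25 May 2030.
Prosecution Delay Deduction: −331 days → 28 June 2029.

June 28, 2029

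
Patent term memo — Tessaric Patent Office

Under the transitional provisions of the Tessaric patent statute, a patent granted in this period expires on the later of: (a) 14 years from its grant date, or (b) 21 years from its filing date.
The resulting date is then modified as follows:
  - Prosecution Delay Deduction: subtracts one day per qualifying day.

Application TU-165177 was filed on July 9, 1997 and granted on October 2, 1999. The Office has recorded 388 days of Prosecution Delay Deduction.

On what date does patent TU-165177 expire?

(a) grant + 14 years → 2 October 2013.
(b) filing + 21 years → 9 July 2018.
Later of the two: 9 July 2018.
Prosecution Delay Deduction: −388 days → 16 June 2017.

2017-06-16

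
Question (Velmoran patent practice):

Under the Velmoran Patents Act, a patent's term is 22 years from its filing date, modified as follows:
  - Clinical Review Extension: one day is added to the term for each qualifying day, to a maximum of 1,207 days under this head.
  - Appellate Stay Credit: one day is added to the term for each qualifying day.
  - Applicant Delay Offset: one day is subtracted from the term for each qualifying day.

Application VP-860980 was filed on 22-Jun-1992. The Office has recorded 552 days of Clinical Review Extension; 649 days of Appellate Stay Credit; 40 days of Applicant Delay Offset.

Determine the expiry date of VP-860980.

2017-08-26

Base term: filing date + 22 years → 22 June 2014.
Clinical Review Extension: 552 days (within the 1207-day cap) → +552 days → 26 December 2015.
Appellate Stay Credit: +649 days → 5 October 2017.
Applicant Delay Offset: −40 days → 26 August 2017.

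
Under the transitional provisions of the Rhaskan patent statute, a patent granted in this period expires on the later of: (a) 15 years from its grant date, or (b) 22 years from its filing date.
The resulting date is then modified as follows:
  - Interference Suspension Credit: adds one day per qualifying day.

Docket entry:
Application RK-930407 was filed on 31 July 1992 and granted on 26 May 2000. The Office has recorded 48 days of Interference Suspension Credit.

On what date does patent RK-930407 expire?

2015-07-13

(a) grant + 15 years → 26 May 2015.
(b) filing + 22 years → 31 July 2014.
Later of the two: 26 May 2015.
Interference Suspension Credit: +48 days → 13 July 2015.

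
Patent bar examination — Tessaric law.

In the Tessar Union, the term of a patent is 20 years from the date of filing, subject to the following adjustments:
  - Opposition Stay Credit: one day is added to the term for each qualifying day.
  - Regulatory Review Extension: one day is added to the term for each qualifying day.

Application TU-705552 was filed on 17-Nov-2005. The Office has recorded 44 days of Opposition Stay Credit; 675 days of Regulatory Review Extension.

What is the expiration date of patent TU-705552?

Base term: filing date + 20 years → 17 November 2025.
Opposition Stay Credit: +44 days → 31 December 2025.
Regulatory Review Extension: +675 days → 6 November 2027.

2027-11-06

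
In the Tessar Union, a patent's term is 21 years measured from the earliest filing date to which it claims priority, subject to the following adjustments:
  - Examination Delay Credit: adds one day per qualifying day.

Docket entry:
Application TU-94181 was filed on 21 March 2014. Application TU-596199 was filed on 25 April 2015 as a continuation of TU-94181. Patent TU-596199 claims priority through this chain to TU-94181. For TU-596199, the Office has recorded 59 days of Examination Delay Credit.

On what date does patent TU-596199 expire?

Earliest priority filing: 21 March 2014.
Base term: 21 March 2014 + 21 years → 21 March 2035.
Examination Delay Credit: +59 days → 19 May 2035.

2035-05-19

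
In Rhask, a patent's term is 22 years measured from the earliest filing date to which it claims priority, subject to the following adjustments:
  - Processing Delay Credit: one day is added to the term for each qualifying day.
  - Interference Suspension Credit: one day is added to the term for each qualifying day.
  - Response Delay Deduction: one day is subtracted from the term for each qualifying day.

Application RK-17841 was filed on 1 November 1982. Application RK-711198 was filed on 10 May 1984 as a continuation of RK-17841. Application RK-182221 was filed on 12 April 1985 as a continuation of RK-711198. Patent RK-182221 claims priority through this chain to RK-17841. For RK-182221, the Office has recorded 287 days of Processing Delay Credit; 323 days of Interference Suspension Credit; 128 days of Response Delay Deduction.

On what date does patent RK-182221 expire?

Earliest priority filing: 1 November 1982.
Base term: 1 November 1982 + 22 years → 1 November 2004.
Processing Delay Credit: +287 days → 15 August 2005.
Interference Suspension Credit: +323 days → 4 July 2006.
Response Delay Deduction: −128 days → 26 February 2006.

February 26, 2006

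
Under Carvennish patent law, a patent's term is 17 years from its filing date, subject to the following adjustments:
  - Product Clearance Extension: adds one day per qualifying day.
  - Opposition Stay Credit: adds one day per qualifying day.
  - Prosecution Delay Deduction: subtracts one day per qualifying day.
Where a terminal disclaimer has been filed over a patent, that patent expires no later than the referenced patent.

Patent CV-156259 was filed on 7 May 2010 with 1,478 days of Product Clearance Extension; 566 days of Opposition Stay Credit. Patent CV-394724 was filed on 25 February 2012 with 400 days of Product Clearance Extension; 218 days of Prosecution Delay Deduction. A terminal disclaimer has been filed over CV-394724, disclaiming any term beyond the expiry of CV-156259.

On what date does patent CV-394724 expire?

Natural term of CV-394724:
  Base: filing + 17 years → 25 February 2029.
  Product Clearance Extension: +400 days → 1 April 2030.
  Prosecution Delay Deduction: −218 days → 26 August 2029.
Expiry of referenced patent CV-156259:
  Base: filing + 17 years → 7 May 2027.
  Product Clearance Extension: +1478 days → 24 May 2031.
  Opposition Stay Credit: +566 days → 10 December 2032.
Terminal disclaimer: CV-394724 expires on the earlier of 26 August 2029 and 10 December 2032.

2029-08-26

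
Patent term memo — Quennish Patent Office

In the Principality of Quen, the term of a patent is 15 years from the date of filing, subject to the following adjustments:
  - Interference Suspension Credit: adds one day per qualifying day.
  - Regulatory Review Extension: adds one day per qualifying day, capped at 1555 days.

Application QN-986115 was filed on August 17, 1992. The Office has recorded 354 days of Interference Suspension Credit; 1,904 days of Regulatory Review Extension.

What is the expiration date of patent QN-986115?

Base term: filing date + 15 years → 17 August 2007.
Interference Suspension Credit: +354 days → 5 August 2008.
Regulatory Review Extension: 1904 days claimed exceeds the 1555-day cap, so +1555 days → 7 November 2012.

November 7, 2012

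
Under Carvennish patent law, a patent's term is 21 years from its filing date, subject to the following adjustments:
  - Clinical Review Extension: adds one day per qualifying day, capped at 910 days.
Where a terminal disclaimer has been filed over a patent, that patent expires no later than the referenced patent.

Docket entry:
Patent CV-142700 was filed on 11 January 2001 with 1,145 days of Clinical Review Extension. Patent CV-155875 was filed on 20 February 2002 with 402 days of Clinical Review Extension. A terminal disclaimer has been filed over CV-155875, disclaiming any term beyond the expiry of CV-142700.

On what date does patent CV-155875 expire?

Natural term of CV-155875:
  Base: filing + 21 years → 20 February 2023.
  Clinical Review Extension: 402 days (within the 910-day cap) → +402 days → 28 March 2024.
Expiry of referenced patent CV-142700:
  Base: filing + 21 years → 11 January 2022.
  Clinical Review Extension: 1145 days claimed exceeds the 910-day cap, so +910 days → 9 July 2024.
Terminal disclaimer: CV-155875 expires on the earlier of 28 March 2024 and 9 July 2024.

2024-03-28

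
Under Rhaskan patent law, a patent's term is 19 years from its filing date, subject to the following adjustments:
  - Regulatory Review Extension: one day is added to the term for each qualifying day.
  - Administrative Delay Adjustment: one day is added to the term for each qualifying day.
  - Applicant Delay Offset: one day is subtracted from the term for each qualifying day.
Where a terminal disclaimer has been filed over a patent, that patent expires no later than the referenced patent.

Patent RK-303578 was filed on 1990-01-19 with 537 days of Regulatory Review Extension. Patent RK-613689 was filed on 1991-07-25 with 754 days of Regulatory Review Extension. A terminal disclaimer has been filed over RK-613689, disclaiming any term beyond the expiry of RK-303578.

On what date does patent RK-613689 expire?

2010-07-10

Natural term of RK-613689:
  Base: filing + 19 years → 25 July 2010.
  Regulatory Review Extension: +754 days → 17 August 2012.
Expiry of referenced patent RK-303578:
  Base: filing + 19 years → 19 January 2009.
  Regulatory Review Extension: +537 days → 10 July 2010.
Terminal disclaimer: RK-613689 expires on the earlier of 17 August 2012 and 10 July 2010.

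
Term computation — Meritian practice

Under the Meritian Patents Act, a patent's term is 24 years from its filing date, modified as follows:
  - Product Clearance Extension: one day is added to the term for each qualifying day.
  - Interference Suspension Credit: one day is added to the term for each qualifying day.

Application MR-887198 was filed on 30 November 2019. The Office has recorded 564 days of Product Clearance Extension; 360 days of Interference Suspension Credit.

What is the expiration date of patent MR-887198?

Base term: filing date + 24 years → 30 November 2043.
Product Clearance Extension: +564 days → 16 June 2045.
Interference Suspension Credit: +360 days → 11 June 2046.

2046-06-11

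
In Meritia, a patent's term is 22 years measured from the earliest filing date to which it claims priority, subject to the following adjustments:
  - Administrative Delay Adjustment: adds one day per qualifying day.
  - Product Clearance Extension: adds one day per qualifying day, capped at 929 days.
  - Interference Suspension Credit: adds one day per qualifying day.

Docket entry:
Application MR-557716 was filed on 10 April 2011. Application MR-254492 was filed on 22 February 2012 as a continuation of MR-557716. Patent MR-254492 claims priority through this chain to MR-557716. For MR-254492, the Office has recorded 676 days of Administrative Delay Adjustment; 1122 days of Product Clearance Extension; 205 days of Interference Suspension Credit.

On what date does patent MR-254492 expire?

Earliest priority filing: 10 April 2011.
Base term: 10 April 2011 + 22 years → 10 April 2033.
Administrative Delay Adjustment: +676 days → 15 February 2035.
Product Clearance Extension: 1122 days claimed exceeds the 929-day cap, so +929 days → 1 September 2037.
Interference Suspension Credit: +205 days → 25 March 2038.

2038-03-25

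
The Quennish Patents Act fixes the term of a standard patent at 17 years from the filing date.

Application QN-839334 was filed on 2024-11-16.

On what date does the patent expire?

Filing date + 17 years → 16 November 2041.

November 16, 2041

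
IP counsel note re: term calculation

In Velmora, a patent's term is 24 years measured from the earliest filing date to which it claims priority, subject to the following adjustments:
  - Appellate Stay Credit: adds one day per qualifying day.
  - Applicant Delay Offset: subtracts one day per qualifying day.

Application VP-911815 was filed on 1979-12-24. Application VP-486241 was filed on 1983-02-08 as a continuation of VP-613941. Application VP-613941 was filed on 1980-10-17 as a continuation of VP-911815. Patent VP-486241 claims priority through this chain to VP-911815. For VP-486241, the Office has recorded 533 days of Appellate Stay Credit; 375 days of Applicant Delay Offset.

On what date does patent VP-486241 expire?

May 30, 2004

Earliest priority filing: 24 December 1979.
Base term: 24 December 1979 + 24 years → 24 December 2003.
Appellate Stay Credit: +533 days → 9 June 2005.
Applicant Delay Offset: −375 days → 30 May 2004.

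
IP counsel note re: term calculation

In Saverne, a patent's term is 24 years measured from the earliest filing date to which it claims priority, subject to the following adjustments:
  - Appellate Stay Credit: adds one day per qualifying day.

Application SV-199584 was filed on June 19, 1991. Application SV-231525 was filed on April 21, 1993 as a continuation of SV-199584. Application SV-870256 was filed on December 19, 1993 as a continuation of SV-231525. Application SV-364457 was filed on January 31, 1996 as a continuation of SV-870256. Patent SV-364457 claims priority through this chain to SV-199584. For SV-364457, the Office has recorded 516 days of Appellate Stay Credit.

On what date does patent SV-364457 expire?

Earliest priority filing: 19 June 1991.
Base term: 19 June 1991 + 24 years → 19 June 2015.
Appellate Stay Credit: +516 days → 16 November 2016.

November 16, 2016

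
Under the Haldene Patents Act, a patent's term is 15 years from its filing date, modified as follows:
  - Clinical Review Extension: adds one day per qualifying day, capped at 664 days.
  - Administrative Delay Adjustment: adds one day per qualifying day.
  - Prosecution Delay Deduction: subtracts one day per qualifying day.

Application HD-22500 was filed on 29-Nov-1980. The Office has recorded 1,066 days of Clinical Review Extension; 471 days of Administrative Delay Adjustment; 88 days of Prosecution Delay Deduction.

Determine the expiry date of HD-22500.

Base term: filing date + 15 years → 29 November 1995.
Clinical Review Extension: 1066 days claimed exceeds the 664-day cap, so +664 days → 23 September 1997.
Administrative Delay Adjustment: +471 days → 7 January 1999.
Prosecution Delay Deduction: −88 days → 11 October 1998.

October 11, 1998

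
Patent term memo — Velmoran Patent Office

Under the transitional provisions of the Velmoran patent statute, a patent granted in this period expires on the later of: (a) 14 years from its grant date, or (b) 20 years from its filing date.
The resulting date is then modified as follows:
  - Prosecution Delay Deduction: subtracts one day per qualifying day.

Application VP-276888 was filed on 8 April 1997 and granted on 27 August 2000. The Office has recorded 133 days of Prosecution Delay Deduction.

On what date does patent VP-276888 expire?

(a) grant + 14 years → 27 August 2014.
(b) filing + 20 years → 8 April 2017.
Later of the two: 8 April 2017.
Prosecution Delay Deduction: −133 days → 26 November 2016.

2016-11-26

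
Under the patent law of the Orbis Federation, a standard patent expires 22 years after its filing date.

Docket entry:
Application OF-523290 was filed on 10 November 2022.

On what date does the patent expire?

2044-11-10

Filing date + 22 years → 10 November 2044.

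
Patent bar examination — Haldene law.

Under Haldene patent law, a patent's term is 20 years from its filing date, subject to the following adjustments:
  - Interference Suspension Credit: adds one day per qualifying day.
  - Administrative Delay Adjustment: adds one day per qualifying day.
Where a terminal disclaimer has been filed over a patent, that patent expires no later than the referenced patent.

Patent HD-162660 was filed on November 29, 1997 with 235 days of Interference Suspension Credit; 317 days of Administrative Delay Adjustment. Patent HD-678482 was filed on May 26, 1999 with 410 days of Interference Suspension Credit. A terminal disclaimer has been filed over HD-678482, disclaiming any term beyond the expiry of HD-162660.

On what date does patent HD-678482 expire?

Natural term of HD-678482:
  Base: filing + 20 years → 26 May 2019.
  Interference Suspension Credit: +410 days → 9 July 2020.
Expiry of referenced patent HD-162660:
  Base: filing + 20 years → 29 November 2017.
  Interference Suspension Credit: +235 days → 22 July 2018.
  Administrative Delay Adjustment: +317 days → 4 June 2019.
Terminal disclaimer: HD-678482 expires on the earlier of 9 July 2020 and 4 June 2019.

June 4, 2019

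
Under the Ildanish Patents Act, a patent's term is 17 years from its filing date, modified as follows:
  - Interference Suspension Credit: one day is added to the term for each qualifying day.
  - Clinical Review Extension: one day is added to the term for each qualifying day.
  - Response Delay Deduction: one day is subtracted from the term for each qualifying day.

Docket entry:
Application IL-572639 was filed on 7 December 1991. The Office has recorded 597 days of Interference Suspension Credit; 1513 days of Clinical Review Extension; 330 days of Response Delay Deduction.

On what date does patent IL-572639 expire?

Base term: filing date + 17 years → 7 December 2008.
Interference Suspension Credit: +597 days → 27 July 2010.
Clinical Review Extension: +1513 days → 17 September 2014.
Response Delay Deduction: −330 days → 22 October 2013.

2013-10-22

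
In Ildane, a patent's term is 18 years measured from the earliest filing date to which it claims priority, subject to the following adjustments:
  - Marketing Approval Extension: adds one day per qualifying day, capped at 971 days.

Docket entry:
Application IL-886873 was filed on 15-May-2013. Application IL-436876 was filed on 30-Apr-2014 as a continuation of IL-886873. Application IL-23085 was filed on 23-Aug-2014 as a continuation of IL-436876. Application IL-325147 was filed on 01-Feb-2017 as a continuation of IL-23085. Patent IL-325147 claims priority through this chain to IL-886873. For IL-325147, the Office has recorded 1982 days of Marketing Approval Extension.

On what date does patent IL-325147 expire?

January 10, 2034

Earliest priority filing: 15 May 2013.
Base term: 15 May 2013 + 18 years → 15 May 2031.
Marketing Approval Extension: 1982 days claimed exceeds the 971-day cap, so +971 days → 10 January 2034.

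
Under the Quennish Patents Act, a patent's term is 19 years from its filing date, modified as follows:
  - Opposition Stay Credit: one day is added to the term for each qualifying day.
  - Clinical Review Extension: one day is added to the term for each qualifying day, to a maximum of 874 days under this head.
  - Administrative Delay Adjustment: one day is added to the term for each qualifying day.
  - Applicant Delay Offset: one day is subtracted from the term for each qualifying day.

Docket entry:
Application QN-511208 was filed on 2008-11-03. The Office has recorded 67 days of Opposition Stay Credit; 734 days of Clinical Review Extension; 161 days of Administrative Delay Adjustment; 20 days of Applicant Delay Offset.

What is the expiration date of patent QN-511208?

2030-06-02

Base term: filing date + 19 years → 3 November 2027.
Opposition Stay Credit: +67 days → 9 January 2028.
Clinical Review Extension: 734 days (within the 874-day cap) → +734 days → 12 January 2030.
Administrative Delay Adjustment: +161 days → 22 June 2030.
Applicant Delay Offset: −20 days → 2 June 2030.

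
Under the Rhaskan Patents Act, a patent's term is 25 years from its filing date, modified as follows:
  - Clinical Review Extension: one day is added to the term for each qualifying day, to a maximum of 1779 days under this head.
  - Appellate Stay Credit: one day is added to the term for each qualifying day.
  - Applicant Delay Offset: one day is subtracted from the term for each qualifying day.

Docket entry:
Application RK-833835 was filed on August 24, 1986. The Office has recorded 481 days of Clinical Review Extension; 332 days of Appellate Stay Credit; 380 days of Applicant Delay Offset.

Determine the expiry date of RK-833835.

Base term: filing date + 25 years → 24 August 2011.
Clinical Review Extension: 481 days (within the 1779-day cap) → +481 days → 17 December 2012.
Appellate Stay Credit: +332 days → 14 November 2013.
Applicant Delay Offset: −380 days → 30 October 2012.

2012-10-30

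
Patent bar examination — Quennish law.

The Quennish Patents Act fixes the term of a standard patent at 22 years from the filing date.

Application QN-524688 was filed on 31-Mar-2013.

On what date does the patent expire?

2035-03-31

Filing date + 22 years → 31 March 2035.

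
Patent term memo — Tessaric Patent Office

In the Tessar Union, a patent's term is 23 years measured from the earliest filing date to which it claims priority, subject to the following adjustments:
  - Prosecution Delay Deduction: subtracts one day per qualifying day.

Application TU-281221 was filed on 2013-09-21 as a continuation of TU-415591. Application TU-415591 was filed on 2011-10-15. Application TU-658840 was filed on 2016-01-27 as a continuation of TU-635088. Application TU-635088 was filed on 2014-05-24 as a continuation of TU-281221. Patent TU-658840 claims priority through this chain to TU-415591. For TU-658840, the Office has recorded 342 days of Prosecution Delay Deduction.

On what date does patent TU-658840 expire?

Earliest priority filing: 15 October 2011.
Base term: 15 October 2011 + 23 years → 15 October 2034.
Prosecution Delay Deduction: −342 days → 7 November 2033.

2033-11-07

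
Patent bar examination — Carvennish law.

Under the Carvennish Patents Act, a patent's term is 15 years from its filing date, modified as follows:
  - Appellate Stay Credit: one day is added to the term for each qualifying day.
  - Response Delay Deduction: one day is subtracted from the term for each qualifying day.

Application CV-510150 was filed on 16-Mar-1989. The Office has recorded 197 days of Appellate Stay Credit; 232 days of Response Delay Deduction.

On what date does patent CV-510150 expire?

2004-02-10

Base term: filing date + 15 years → 16 March 2004.
Appellate Stay Credit: +197 days → 29 September 2004.
Response Delay Deduction: −232 days → 10 February 2004.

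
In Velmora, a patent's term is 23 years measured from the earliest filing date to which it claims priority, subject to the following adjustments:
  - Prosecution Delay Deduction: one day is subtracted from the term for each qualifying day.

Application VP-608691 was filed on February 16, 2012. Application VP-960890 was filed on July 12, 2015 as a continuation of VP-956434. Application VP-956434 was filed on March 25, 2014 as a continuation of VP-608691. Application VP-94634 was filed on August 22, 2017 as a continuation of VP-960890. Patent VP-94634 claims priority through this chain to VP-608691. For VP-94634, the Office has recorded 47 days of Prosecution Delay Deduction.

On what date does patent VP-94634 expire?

December 31, 2034

Earliest priority filing: 16 February 2012.
Base term: 16 February 2012 + 23 years → 16 February 2035.
Prosecution Delay Deduction: −47 days → 31 December 2034.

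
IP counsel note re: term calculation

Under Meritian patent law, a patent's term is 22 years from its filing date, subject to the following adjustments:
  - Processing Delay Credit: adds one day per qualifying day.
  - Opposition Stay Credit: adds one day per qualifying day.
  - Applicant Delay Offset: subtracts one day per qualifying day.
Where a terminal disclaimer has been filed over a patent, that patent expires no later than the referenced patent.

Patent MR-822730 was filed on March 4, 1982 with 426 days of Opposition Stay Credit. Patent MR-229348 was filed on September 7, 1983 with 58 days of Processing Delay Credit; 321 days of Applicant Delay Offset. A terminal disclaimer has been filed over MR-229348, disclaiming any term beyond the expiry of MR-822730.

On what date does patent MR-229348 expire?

2004-12-18

Natural term of MR-229348:
  Base: filing + 22 years → 7 September 2005.
  Processing Delay Credit: +58 days → 4 November 2005.
  Applicant Delay Offset: −321 days → 18 December 2004.
Expiry of referenced patent MR-822730:
  Base: filing + 22 years → 4 March 2004.
  Opposition Stay Credit: +426 days → 4 May 2005.
Terminal disclaimer: MR-229348 expires on the earlier of 18 December 2004 and 4 May 2005.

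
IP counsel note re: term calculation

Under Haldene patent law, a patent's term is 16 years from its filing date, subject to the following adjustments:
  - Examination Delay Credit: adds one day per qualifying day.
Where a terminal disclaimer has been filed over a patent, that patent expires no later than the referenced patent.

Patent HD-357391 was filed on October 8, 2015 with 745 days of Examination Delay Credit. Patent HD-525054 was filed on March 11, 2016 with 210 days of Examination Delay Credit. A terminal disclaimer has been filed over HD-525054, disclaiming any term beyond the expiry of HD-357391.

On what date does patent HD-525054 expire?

Natural term of HD-525054:
  Base: filing + 16 years → 11 March 2032.
  Examination Delay Credit: +210 days → 7 October 2032.
Expiry of referenced patent HD-357391:
  Base: filing + 16 years → 8 October 2031.
  Examination Delay Credit: +745 days → 22 October 2033.
Terminal disclaimer: HD-525054 expires on the earlier of 7 October 2032 and 22 October 2033.

2032-10-07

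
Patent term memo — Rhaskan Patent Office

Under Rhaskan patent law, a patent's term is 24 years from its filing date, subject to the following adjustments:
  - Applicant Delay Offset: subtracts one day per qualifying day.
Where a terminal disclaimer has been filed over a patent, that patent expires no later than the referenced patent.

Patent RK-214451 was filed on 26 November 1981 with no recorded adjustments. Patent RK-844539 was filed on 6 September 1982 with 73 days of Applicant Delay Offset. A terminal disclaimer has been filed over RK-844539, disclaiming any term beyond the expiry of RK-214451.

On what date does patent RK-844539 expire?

November 26, 2005

Natural term of RK-844539:
  Base: filing + 24 years → 6 September 2006.
  Applicant Delay Offset: −73 days → 25 June 2006.
Expiry of referenced patent RK-214451:
  Base: filing + 24 years → 26 November 2005.
Terminal disclaimer: RK-844539 expires on the earlier of 25 June 2006 and 26 November 2005.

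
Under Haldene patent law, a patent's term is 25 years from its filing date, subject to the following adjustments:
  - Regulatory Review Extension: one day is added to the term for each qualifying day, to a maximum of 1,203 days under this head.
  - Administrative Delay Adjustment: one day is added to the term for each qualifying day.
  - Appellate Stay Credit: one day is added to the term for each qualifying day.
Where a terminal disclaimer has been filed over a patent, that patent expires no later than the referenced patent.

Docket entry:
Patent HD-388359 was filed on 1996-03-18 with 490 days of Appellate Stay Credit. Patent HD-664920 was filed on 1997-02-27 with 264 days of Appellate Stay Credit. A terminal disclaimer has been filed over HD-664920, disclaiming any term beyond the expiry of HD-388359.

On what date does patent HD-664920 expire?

2022-07-21

Natural term of HD-664920:
  Base: filing + 25 years → 27 February 2022.
  Appellate Stay Credit: +264 days → 18 November 2022.
Expiry of referenced patent HD-388359:
  Base: filing + 25 years → 18 March 2021.
  Appellate Stay Credit: +490 days → 21 July 2022.
Terminal disclaimer: HD-664920 expires on the earlier of 18 November 2022 and 21 July 2022.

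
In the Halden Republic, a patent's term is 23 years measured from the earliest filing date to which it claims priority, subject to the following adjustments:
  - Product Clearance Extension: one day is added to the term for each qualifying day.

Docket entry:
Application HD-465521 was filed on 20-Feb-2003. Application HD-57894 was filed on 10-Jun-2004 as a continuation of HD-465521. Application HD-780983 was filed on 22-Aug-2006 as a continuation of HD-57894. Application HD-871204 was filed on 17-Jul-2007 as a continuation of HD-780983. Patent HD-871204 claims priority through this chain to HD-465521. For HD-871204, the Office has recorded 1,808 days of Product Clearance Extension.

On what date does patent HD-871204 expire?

2031-02-02

Earliest priority filing: 20 February 2003.
Base term: 20 February 2003 + 23 years → 20 February 2026.
Product Clearance Extension: +1808 days → 2 February 2031.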